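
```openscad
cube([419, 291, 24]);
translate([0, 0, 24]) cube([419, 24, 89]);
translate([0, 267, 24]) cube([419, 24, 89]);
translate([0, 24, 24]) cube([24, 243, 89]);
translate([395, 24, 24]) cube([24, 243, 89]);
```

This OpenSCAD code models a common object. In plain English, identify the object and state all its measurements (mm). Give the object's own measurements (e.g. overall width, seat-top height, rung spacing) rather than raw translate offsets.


An open-topped rectangular box: outside dimensions 419×291×113 mm, with a uniform wall and base thickness of 24 mm. The base is a full 419×291 slab on the floor; four walls sit on top of the base. The front and back walls (the −y and +y sides) span the full width; the two side walls fit between them.


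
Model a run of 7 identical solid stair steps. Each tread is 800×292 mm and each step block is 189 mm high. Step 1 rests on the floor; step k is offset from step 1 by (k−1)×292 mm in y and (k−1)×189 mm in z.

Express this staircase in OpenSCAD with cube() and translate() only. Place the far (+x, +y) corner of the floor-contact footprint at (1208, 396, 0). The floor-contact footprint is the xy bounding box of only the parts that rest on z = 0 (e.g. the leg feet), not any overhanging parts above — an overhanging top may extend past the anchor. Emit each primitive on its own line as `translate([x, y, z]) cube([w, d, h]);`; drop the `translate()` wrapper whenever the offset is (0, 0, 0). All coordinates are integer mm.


translate([408, 104, 0]) cube([800, 292, 189]);
translate([408, 396, 189]) cube([800, 292, 189]);
translate([408, 688, 378]) cube([800, 292, 189]);
translate([408, 980, 567]) cube([800, 292, 189]);
translate([408, 1272, 756]) cube([800, 292, 189]);
translate([408, 1564, 945]) cube([800, 292, 189]);
translate([408, 1856, 1134]) cube([800, 292, 189]);


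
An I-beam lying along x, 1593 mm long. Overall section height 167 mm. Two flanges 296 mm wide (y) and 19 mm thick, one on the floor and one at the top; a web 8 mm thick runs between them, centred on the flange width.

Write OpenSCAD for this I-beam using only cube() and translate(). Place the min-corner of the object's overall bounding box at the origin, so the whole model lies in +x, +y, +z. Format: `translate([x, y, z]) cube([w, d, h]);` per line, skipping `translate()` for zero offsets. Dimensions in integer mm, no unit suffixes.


cube([1593, 296, 19]);
translate([0, 144, 19]) cube([1593, 8, 129]);
translate([0, 0, 148]) cube([1593, 296, 19]);


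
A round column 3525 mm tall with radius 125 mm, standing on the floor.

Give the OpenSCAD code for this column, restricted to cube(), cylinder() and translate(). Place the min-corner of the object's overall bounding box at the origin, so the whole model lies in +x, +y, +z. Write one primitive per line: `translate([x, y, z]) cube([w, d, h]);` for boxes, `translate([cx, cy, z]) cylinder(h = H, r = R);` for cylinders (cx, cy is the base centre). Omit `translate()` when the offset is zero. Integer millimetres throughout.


translate([125, 125, 0]) cylinder(h = 3525, r = 125);


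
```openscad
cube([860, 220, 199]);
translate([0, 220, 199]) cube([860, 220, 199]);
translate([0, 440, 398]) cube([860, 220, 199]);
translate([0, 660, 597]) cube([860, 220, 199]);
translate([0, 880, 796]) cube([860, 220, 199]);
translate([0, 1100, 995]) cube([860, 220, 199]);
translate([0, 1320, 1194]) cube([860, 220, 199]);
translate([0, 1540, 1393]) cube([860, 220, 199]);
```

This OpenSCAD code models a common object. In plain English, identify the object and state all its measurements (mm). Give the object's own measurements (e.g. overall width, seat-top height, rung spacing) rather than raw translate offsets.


A straight staircase of 8 solid steps. Each step is 860 mm wide (x), 220 mm deep (y, the going) and 199 mm tall (the rise). The first step rests on the floor; each subsequent step sits one going further in +y and one rise higher in +z, directly behind and above the previous step with no overlap.


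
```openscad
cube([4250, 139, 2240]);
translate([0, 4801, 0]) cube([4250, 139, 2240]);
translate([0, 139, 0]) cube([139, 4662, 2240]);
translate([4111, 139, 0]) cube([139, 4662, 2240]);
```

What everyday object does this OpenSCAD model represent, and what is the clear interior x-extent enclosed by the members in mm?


A house (or room) frame. The interior width is 3972 mm.

Four 2240 mm walls enclosing a rectangle with no floor or roof — a room or house frame. Outside width is 4250 mm and wall thickness is 139 mm, so the interior width is 4250 − 2 × 139 = 3972 mm.


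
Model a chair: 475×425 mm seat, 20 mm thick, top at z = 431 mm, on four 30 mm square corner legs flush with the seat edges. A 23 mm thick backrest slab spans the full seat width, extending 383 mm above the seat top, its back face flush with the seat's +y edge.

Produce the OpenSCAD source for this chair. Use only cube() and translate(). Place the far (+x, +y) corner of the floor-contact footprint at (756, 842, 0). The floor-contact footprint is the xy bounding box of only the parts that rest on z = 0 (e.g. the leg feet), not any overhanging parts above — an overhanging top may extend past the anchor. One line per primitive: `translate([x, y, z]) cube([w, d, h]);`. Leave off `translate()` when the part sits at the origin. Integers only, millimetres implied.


translate([281, 417, 411]) cube([475, 425, 20]);
translate([281, 417, 0]) cube([30, 30, 411]);
translate([726, 417, 0]) cube([30, 30, 411]);
translate([281, 812, 0]) cube([30, 30, 411]);
translate([726, 812, 0]) cube([30, 30, 411]);
translate([281, 819, 431]) cube([475, 23, 383]);


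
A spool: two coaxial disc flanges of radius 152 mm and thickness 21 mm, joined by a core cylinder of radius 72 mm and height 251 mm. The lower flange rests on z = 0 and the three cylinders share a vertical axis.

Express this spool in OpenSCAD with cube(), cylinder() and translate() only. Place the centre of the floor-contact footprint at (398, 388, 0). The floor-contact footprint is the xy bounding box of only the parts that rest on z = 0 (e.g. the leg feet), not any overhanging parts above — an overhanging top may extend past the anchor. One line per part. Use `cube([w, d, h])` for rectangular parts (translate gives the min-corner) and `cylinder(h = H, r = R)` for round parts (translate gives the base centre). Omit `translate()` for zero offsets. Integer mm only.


translate([398, 388, 0]) cylinder(h = 21, r = 152);
translate([398, 388, 21]) cylinder(h = 251, r = 72);
translate([398, 388, 272]) cylinder(h = 21, r = 152);


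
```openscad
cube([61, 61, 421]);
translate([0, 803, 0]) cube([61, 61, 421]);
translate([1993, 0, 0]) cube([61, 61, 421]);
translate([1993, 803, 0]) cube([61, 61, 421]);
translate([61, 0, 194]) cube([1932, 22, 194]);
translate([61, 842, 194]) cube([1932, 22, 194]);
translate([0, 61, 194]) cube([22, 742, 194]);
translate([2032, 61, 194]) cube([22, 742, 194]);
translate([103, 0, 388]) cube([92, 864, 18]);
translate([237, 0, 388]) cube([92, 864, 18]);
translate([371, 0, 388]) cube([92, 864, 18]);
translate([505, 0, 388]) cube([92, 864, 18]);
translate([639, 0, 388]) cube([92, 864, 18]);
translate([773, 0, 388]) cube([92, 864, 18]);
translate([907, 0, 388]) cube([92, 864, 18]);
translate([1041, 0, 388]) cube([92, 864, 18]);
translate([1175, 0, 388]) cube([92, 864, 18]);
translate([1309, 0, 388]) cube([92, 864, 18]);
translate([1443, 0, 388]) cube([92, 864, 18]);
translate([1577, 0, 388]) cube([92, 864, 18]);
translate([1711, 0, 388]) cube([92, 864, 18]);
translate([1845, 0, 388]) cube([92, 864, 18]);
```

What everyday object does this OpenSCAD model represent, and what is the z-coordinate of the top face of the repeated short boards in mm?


A bed frame. The slat-top height is 406 mm.

Four posts, four rails, and a row of slats — a bed frame. Slats sit on the rails at z = 194 + 194 = 388; with slat thickness 18, the top is 406 mm.


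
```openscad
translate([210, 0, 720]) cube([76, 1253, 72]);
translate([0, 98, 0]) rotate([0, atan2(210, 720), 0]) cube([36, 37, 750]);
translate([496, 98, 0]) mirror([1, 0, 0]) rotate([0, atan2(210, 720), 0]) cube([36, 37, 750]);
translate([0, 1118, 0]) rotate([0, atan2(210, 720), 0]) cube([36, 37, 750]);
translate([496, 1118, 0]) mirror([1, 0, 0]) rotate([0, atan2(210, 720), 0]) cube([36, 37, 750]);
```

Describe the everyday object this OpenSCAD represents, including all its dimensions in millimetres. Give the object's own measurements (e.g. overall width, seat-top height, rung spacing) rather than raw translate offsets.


A sawhorse. A 76×1253×72 mm beam (x, y, z) sits on two A-frame leg pairs. Each pair is two raked legs of 36×37 mm section (37 mm along y) splaying symmetrically in x. Each leg rises 720 mm vertically over 210 mm of horizontal reach and is 750 mm long along its own axis. Every leg's outer bottom edge rests on the floor and its outer top edge meets a bottom edge of the beam — the left legs (tilting toward +x) meet the beam's −x bottom edge, the right legs (their mirror images, tilting toward −x) meet its +x bottom edge — so the leg tops tuck under the beam, the beam's underside is 720 mm above the floor, and the feet are 496 mm apart outside-to-outside with the beam centred between them. The two leg pairs are set in 98 mm from either end of the beam.


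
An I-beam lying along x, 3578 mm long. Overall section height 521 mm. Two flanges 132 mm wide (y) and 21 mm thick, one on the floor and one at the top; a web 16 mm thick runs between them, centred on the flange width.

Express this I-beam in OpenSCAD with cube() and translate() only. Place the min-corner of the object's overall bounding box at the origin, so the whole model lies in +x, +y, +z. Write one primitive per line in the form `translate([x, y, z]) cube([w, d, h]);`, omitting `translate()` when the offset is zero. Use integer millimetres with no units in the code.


cube([3578, 132, 21]);
translate([0, 58, 21]) cube([3578, 16, 479]);
translate([0, 0, 500]) cube([3578, 132, 21]);


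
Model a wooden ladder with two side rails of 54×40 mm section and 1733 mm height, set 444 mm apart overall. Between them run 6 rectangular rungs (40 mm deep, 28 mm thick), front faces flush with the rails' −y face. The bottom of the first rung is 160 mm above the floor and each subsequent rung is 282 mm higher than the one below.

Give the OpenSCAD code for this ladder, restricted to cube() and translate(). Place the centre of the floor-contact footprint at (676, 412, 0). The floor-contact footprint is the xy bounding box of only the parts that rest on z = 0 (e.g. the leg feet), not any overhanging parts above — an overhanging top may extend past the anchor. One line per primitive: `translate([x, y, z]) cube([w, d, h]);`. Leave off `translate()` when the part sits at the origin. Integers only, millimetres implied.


// rung span = 444 - 2*54 = 336
// rung[k] z = 160 + k*282
translate([454, 392, 0]) cube([54, 40, 1733]);
translate([844, 392, 0]) cube([54, 40, 1733]);
translate([508, 392, 160]) cube([336, 40, 28]);
translate([508, 392, 442]) cube([336, 40, 28]);
translate([508, 392, 724]) cube([336, 40, 28]);
translate([508, 392, 1006]) cube([336, 40, 28]);
translate([508, 392, 1288]) cube([336, 40, 28]);
translate([508, 392, 1570]) cube([336, 40, 28]);


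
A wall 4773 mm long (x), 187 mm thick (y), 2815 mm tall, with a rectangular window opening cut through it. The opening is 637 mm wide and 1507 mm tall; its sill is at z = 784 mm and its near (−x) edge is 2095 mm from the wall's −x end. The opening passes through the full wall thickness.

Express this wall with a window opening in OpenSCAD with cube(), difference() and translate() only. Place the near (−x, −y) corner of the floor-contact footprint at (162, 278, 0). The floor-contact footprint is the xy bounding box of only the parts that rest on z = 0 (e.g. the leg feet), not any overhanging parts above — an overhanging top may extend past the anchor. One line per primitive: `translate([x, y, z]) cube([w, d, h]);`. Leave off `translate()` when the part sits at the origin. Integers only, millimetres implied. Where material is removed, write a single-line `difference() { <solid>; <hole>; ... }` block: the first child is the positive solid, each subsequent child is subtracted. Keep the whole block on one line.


difference() { translate([162, 278, 0]) cube([4773, 187, 2815]); translate([2257, 278, 784]) cube([637, 187, 1507]); }


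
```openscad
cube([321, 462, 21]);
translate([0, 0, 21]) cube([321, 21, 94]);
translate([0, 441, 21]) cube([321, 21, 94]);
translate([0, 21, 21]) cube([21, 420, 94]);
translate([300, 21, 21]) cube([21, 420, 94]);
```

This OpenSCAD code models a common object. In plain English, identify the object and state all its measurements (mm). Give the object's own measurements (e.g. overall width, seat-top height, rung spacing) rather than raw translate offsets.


An open-topped rectangular box: outside dimensions 321×462×115 mm, with a uniform wall and base thickness of 21 mm. The base is a full 321×462 slab on the floor; four walls sit on top of the base. The front and back walls (the −y and +y sides) span the full width; the two side walls fit between them.


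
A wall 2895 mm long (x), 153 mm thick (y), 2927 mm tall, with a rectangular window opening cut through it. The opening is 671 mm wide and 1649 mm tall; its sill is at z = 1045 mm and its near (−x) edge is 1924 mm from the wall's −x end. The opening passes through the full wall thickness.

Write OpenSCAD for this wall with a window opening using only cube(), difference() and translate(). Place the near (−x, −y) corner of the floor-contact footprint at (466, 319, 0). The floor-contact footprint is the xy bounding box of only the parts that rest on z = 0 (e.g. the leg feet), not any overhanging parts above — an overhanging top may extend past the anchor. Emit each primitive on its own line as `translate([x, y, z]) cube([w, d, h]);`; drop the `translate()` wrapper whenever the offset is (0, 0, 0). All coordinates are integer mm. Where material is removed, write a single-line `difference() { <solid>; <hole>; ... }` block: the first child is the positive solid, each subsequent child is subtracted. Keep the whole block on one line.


difference() { translate([466, 319, 0]) cube([2895, 153, 2927]); translate([2390, 319, 1045]) cube([671, 153, 1649]); }


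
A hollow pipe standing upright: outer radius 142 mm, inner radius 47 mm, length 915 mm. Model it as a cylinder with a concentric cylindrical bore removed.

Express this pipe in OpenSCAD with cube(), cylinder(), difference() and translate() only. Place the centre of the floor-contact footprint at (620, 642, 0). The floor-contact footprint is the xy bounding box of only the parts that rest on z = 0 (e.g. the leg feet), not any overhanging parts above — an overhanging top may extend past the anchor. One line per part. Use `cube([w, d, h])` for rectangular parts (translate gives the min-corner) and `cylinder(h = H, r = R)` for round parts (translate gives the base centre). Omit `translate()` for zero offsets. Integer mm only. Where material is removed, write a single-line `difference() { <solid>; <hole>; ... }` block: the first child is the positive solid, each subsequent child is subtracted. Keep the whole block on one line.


difference() { translate([620, 642, 0]) cylinder(h = 915, r = 142); translate([620, 642, 0]) cylinder(h = 915, r = 47); }


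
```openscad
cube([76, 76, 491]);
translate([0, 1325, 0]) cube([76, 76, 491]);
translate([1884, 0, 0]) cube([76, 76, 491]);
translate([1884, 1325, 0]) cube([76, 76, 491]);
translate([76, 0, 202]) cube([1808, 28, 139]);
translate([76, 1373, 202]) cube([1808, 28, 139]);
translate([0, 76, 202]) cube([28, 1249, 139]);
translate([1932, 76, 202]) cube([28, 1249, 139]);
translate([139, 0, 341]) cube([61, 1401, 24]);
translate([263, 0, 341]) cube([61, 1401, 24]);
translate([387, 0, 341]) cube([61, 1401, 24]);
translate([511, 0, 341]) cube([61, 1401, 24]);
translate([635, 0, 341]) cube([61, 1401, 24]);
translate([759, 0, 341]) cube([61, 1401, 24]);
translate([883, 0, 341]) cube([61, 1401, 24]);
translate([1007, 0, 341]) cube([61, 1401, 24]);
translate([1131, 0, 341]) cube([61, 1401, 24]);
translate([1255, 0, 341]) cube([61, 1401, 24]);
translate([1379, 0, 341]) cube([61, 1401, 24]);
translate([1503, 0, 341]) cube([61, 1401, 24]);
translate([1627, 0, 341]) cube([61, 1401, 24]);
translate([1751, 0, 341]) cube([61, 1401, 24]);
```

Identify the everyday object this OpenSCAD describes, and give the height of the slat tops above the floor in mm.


A bed frame. The slat-top height is 365 mm.

Four posts, four rails, and a row of slats — a bed frame. Slats sit on the rails at z = 202 + 139 = 341; with slat thickness 24, the top is 365 mm.


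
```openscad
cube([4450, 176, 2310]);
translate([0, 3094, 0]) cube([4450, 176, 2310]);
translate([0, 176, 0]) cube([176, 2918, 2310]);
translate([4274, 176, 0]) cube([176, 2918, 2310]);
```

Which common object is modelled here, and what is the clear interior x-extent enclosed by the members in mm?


A house (or room) frame. The interior width is 4098 mm.

Four 2310 mm walls enclosing a rectangle with no floor or roof — a room or house frame. Outside width is 4450 mm and wall thickness is 176 mm, so the interior width is 4450 − 2 × 176 = 4098 mm.


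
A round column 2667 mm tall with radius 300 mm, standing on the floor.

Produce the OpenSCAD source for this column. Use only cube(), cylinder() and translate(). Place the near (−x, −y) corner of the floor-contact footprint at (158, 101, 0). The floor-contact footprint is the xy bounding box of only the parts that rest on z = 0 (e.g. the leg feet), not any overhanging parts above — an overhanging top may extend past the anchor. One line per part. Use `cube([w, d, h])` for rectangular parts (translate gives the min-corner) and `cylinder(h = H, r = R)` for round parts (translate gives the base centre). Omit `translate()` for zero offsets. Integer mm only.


translate([458, 401, 0]) cylinder(h = 2667, r = 300);


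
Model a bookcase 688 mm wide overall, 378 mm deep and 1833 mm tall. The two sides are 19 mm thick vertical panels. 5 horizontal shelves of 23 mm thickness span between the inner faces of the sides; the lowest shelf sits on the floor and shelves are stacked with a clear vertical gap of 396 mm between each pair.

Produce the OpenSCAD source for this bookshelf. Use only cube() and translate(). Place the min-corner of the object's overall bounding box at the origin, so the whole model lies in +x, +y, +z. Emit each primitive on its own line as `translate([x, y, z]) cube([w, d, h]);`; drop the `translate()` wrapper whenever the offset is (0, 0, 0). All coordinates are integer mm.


cube([19, 378, 1833]);
translate([669, 0, 0]) cube([19, 378, 1833]);
translate([19, 0, 0]) cube([650, 378, 23]);
translate([19, 0, 419]) cube([650, 378, 23]);
translate([19, 0, 838]) cube([650, 378, 23]);
translate([19, 0, 1257]) cube([650, 378, 23]);
translate([19, 0, 1676]) cube([650, 378, 23]);


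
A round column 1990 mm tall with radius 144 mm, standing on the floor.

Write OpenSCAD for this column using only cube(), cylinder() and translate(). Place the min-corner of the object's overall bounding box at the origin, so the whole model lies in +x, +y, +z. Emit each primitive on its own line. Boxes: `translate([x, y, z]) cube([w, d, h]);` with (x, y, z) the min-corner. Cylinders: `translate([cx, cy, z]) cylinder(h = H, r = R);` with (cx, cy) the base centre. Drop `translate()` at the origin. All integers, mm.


translate([144, 144, 0]) cylinder(h = 1990, r = 144);


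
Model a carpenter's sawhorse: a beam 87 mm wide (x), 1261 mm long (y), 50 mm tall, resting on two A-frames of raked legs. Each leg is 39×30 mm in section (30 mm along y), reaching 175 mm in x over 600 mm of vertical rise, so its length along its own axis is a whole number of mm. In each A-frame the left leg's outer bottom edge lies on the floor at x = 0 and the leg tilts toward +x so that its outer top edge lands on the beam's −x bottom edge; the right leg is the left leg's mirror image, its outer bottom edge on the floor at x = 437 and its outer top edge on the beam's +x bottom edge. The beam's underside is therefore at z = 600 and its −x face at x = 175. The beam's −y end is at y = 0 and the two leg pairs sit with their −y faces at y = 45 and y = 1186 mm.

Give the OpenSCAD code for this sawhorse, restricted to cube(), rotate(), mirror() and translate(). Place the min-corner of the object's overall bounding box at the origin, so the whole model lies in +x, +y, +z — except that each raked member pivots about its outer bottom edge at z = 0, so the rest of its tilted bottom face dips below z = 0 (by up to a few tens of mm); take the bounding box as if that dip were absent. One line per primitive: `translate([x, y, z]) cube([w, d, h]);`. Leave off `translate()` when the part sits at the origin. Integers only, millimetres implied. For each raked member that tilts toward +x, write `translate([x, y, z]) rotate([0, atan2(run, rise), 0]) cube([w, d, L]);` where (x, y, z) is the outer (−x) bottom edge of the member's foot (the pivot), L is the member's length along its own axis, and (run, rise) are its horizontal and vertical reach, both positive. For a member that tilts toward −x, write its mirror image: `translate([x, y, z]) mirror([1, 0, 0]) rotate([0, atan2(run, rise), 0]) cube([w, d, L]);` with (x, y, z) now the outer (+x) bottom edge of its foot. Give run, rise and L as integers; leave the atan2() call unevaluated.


translate([175, 0, 600]) cube([87, 1261, 50]);
translate([0, 45, 0]) rotate([0, atan2(175, 600), 0]) cube([39, 30, 625]);
translate([437, 45, 0]) mirror([1, 0, 0]) rotate([0, atan2(175, 600), 0]) cube([39, 30, 625]);
translate([0, 1186, 0]) rotate([0, atan2(175, 600), 0]) cube([39, 30, 625]);
translate([437, 1186, 0]) mirror([1, 0, 0]) rotate([0, atan2(175, 600), 0]) cube([39, 30, 625]);


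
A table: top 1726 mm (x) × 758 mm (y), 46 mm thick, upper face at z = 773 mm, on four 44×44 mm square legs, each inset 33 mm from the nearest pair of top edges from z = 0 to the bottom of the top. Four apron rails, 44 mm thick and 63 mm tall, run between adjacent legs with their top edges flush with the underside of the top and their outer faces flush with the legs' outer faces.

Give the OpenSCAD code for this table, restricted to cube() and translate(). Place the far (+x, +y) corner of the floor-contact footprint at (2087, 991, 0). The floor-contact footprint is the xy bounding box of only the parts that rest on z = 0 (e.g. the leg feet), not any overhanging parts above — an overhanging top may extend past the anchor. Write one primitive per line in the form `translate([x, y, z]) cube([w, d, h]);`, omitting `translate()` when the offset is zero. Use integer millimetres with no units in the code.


// leg_h = 773 - 46 = 727
// apron z = 727 - 63 = 664
translate([394, 266, 727]) cube([1726, 758, 46]);
translate([427, 299, 0]) cube([44, 44, 727]);
translate([2043, 299, 0]) cube([44, 44, 727]);
translate([427, 947, 0]) cube([44, 44, 727]);
translate([2043, 947, 0]) cube([44, 44, 727]);
translate([471, 299, 664]) cube([1572, 44, 63]);
translate([471, 947, 664]) cube([1572, 44, 63]);
translate([427, 343, 664]) cube([44, 604, 63]);
translate([2043, 343, 664]) cube([44, 604, 63]);


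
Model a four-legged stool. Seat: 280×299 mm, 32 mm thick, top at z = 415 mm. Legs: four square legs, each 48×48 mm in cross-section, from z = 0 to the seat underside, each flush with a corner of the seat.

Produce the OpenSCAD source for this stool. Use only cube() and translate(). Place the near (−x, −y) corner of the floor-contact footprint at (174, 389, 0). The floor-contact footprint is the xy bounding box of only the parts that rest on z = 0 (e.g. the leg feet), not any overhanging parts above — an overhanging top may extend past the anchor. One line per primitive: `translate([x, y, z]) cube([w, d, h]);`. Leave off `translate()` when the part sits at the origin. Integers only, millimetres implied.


// leg_h = 415 - 32 = 383
translate([174, 389, 383]) cube([280, 299, 32]);
translate([174, 389, 0]) cube([48, 48, 383]);
translate([406, 389, 0]) cube([48, 48, 383]);
translate([174, 640, 0]) cube([48, 48, 383]);
translate([406, 640, 0]) cube([48, 48, 383]);


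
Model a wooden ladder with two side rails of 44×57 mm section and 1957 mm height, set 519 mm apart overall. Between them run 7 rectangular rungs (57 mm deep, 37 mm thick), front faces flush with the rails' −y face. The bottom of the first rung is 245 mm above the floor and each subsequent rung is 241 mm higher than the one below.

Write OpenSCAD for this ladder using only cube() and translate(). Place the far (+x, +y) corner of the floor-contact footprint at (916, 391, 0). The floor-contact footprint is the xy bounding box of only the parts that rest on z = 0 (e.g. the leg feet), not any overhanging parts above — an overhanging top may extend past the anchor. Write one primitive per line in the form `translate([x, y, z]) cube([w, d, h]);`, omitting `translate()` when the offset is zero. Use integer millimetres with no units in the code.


translate([397, 334, 0]) cube([44, 57, 1957]);
translate([872, 334, 0]) cube([44, 57, 1957]);
translate([441, 334, 245]) cube([431, 57, 37]);
translate([441, 334, 486]) cube([431, 57, 37]);
translate([441, 334, 727]) cube([431, 57, 37]);
translate([441, 334, 968]) cube([431, 57, 37]);
translate([441, 334, 1209]) cube([431, 57, 37]);
translate([441, 334, 1450]) cube([431, 57, 37]);
translate([441, 334, 1691]) cube([431, 57, 37]);


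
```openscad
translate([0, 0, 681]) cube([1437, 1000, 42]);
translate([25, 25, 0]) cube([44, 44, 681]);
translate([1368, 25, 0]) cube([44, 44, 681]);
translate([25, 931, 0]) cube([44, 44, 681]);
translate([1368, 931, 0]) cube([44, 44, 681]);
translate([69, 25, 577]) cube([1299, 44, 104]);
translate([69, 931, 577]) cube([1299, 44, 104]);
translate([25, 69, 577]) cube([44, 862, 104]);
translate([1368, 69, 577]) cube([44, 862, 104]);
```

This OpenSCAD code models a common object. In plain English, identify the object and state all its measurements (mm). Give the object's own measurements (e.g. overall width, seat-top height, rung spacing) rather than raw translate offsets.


A rectangular dining table. The top is 1437×1000×42 mm with its upper surface at z = 723 mm. It stands on four 44×44 mm square legs, each inset 25 mm from the nearest pair of top edges, running from the floor to the underside of the top. Four apron rails, 44 mm thick and 104 mm tall, run between adjacent legs with their top edges flush with the underside of the top and their outer faces flush with the legs' outer faces.


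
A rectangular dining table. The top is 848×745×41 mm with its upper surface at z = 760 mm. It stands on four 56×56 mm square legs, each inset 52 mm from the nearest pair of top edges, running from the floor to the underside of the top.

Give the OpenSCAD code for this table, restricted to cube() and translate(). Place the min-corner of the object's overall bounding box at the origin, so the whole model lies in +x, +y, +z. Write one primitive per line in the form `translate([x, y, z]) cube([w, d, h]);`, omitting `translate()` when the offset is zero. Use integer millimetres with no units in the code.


translate([0, 0, 719]) cube([848, 745, 41]);
translate([52, 52, 0]) cube([56, 56, 719]);
translate([740, 52, 0]) cube([56, 56, 719]);
translate([52, 637, 0]) cube([56, 56, 719]);
translate([740, 637, 0]) cube([56, 56, 719]);


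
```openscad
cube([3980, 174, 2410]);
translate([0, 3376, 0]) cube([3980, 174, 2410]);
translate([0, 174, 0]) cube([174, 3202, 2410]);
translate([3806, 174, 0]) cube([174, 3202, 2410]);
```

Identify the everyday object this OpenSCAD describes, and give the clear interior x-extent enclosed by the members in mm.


A house (or room) frame. The interior width is 3632 mm.

Four 2410 mm walls enclosing a rectangle with no floor or roof — a room or house frame. Outside width is 3980 mm and wall thickness is 174 mm, so the interior width is 3980 − 2 × 174 = 3632 mm.


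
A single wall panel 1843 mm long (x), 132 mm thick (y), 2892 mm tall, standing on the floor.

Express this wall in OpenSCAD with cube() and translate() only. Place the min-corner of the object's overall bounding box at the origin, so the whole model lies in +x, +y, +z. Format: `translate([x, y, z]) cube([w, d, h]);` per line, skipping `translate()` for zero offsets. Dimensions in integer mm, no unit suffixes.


cube([1843, 132, 2892]);


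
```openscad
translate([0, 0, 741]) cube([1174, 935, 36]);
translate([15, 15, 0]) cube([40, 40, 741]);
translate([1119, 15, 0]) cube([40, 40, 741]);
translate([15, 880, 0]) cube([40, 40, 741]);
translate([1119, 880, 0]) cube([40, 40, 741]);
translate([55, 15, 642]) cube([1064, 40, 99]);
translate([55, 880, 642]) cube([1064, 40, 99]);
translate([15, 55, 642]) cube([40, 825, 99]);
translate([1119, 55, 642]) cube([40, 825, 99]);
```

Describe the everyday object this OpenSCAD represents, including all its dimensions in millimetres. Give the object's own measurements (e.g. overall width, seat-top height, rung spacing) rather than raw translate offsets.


A rectangular dining table. The top is 1174×935×36 mm with its upper surface at z = 777 mm. It stands on four 40×40 mm square legs, each inset 15 mm from the nearest pair of top edges, running from the floor to the underside of the top. Four apron rails, 40 mm thick and 99 mm tall, run between adjacent legs with their top edges flush with the underside of the top and their outer faces flush with the legs' outer faces.


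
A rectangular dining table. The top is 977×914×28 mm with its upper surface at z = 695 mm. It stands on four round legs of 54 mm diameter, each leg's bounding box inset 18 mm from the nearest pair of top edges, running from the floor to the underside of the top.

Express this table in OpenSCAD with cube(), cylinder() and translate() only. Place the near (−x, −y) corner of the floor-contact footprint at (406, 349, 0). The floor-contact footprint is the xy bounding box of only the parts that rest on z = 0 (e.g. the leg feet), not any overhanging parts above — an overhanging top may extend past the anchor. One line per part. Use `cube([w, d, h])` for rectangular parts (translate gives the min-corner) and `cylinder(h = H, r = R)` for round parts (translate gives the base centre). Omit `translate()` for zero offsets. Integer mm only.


translate([388, 331, 667]) cube([977, 914, 28]);
translate([433, 376, 0]) cylinder(h = 667, r = 27);
translate([1320, 376, 0]) cylinder(h = 667, r = 27);
translate([433, 1200, 0]) cylinder(h = 667, r = 27);
translate([1320, 1200, 0]) cylinder(h = 667, r = 27);


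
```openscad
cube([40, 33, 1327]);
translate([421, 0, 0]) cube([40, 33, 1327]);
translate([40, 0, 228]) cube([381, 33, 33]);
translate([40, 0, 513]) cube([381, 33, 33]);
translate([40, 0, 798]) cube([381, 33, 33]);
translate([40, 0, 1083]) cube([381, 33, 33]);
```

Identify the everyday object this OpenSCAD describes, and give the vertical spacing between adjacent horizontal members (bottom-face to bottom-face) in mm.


A ladder. The rung spacing is 285 mm.

Two tall 40×33 posts with 4 short bars between them — a ladder. Adjacent rungs sit at z = 228 and z = 513, so the spacing is 513 − 228 = 285 mm.


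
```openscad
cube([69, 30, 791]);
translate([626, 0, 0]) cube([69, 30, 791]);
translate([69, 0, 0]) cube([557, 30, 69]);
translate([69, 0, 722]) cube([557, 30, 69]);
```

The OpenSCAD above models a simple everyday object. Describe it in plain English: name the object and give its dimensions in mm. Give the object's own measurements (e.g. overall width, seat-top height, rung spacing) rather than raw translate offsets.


A rectangular picture frame lying in the x–z plane (depth along y). The opening is 557 mm wide (x) by 653 mm tall (z), surrounded by a border 69 mm wide on all four sides. The frame is 30 mm deep and is made of two full-height vertical stiles with two horizontal rails fitted between them.


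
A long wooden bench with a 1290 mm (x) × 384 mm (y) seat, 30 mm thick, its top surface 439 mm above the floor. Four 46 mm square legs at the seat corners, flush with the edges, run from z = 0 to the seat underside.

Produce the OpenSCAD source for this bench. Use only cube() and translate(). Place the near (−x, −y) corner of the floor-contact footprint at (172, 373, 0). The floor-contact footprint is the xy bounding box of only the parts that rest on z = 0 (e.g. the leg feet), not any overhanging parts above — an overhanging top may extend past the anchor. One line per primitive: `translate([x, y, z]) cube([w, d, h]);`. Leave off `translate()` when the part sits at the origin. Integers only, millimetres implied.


translate([172, 373, 409]) cube([1290, 384, 30]);
translate([172, 373, 0]) cube([46, 46, 409]);
translate([172, 711, 0]) cube([46, 46, 409]);
translate([1416, 373, 0]) cube([46, 46, 409]);
translate([1416, 711, 0]) cube([46, 46, 409]);


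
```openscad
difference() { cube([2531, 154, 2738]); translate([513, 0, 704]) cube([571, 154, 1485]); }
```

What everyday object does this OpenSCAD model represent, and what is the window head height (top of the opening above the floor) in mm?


A wall with a window opening. The window head height is 2189 mm.

A wall with a rectangular opening subtracted — a window. Sill at z = 704, opening 1485 mm tall, so the head is at 704 + 1485 = 2189 mm.


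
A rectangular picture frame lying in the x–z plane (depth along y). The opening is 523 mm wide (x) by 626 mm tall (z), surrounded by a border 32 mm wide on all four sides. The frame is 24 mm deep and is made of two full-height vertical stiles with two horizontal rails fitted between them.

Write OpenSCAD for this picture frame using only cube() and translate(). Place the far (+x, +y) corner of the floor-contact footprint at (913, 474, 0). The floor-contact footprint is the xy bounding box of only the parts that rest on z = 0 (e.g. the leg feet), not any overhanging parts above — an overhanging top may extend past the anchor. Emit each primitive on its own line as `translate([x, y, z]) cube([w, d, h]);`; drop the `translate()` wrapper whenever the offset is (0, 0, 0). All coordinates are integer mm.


translate([326, 450, 0]) cube([32, 24, 690]);
translate([881, 450, 0]) cube([32, 24, 690]);
translate([358, 450, 0]) cube([523, 24, 32]);
translate([358, 450, 658]) cube([523, 24, 32]);


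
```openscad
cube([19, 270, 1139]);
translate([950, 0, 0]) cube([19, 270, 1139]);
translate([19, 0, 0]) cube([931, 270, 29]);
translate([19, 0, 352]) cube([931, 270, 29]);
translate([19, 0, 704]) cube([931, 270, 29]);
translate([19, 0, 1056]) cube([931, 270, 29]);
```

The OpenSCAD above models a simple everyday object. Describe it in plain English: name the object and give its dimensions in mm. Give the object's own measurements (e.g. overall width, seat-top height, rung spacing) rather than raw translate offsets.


An open bookshelf. Two side panels, each 19 mm thick, 270 mm deep and 1139 mm tall, stand 969 mm apart (outside-to-outside). Between them sit 4 shelves, each 29 mm thick and 270 mm deep, spanning the full gap between the sides. The bottom shelf rests on the floor (its underside at z = 0) and the clear gap between one shelf's top and the next shelf's underside is 323 mm.


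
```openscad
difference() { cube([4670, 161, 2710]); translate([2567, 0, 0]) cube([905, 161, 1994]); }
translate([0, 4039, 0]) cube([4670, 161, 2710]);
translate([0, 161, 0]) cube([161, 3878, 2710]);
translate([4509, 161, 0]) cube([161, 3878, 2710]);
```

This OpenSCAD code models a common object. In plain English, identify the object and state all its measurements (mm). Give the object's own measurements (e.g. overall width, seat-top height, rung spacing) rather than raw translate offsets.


A single room: four walls, each 2710 mm tall and 161 mm thick, enclosing an outside footprint 4670×4200 mm (x × y), no floor or roof. The front and back walls (−y and +y sides) run the full x-width; the side walls fit between their inner faces. A door opening 905 mm wide and 1994 mm tall is cut through the front wall from the floor up, its −x edge 2567 mm from the wall's −x end.


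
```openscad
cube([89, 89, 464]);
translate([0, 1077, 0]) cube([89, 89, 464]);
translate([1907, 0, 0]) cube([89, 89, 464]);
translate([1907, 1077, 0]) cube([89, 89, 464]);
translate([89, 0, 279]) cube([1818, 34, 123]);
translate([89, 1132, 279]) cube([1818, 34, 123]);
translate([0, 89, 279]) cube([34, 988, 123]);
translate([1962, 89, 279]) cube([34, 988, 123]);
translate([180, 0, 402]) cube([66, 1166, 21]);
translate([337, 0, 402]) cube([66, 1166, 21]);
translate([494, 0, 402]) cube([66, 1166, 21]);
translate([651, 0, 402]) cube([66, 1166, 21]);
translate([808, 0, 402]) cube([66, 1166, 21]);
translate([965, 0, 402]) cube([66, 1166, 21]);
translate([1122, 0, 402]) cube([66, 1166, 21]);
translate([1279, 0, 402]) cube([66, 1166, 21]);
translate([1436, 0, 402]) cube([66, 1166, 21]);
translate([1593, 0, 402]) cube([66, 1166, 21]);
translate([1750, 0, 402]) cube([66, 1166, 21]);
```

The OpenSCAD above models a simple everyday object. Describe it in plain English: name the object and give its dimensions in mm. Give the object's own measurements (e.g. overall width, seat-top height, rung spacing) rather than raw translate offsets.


A bed frame 1996 mm long (x) by 1166 mm wide (y). Four 89×89 mm corner posts, 464 mm tall, at the corners of the footprint. Four rails of 34 mm thickness and 123 mm height run between adjacent posts with their undersides at z = 279 mm, their outer faces flush with the outside of the frame (the two x-running rails run between the posts' inner faces; the two y-running rails run between the posts' inner faces). 11 slats, each 66 mm wide (x) and 21 mm thick, lie across the top of the two x-running rails, running the full 1166 mm width of the frame in y; along x they sit between the end posts with a 91 mm gap after the −x posts and between neighbouring slats and before the +x posts.


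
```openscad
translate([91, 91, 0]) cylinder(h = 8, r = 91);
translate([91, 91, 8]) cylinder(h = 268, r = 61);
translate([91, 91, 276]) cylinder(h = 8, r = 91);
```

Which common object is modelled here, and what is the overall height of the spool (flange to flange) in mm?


A spool. The overall height is 284 mm.

Three coaxial cylinders, large–small–large — a spool. Two 8 mm flanges and a 268 mm core give 8 + 268 + 8 = 284 mm.


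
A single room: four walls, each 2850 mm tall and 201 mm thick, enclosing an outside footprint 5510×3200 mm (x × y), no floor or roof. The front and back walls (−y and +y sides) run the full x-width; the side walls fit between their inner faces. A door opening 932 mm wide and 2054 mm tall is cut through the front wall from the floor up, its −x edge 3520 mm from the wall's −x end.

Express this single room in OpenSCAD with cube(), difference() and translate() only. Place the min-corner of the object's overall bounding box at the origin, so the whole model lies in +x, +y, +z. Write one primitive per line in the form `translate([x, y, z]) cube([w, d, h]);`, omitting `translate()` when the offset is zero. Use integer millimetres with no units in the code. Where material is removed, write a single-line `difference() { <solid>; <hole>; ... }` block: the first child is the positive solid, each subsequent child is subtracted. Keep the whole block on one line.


difference() { cube([5510, 201, 2850]); translate([3520, 0, 0]) cube([932, 201, 2054]); }
translate([0, 2999, 0]) cube([5510, 201, 2850]);
translate([0, 201, 0]) cube([201, 2798, 2850]);
translate([5309, 201, 0]) cube([201, 2798, 2850]);


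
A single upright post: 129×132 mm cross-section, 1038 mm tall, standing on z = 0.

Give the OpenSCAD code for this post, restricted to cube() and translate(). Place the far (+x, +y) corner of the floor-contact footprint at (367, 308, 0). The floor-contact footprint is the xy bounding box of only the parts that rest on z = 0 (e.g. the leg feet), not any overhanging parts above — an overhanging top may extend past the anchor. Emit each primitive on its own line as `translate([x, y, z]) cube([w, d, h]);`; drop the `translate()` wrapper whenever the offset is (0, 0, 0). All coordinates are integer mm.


translate([238, 176, 0]) cube([129, 132, 1038]);
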